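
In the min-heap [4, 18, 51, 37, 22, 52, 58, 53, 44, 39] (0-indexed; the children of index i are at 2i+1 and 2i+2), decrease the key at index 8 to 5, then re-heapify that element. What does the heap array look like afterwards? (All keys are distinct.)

[4, 5, 51, 18, 22, 52, 58, 53, 37, 39]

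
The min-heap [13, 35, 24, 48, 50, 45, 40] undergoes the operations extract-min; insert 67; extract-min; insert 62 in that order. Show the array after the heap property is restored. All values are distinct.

[35, 48, 40, 67, 50, 45, 62]

extract-min → returns 13:
  remove root 13; move last element 40 to root → [40, 35, 24, 48, 50, 45]
  40 vs smaller child 24 at index 2, swap → [24, 35, 40, 48, 50, 45]
insert 67:
  append 67 at index 6 → [24, 35, 40, 48, 50, 45, 67] (no swap needed)
extract-min → returns 24:
  remove root 24; move last element 67 to root → [67, 35, 40, 48, 50, 45]
  67 vs smaller child 35 at index 1, swap → [35, 67, 40, 48, 50, 45]
  67 vs smaller child 48 at index 3, swap → [35, 48, 40, 67, 50, 45]
insert 62:
  append 62 at index 6 → [35, 48, 40, 67, 50, 45, 62] (no swap needed)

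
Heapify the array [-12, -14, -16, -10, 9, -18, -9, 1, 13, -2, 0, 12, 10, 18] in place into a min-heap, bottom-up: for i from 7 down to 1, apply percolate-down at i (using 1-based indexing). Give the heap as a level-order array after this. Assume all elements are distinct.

[-18, -14, -16, -10, -2, -12, -9, 1, 13, 9, 0, 12, 10, 18]

sift down from index 7: already satisfies heap property
sift down from index 6: already satisfies heap property
sift down from index 5:
  9 vs smaller child -2 at index 10, swap → [-12, -14, -16, -10, -2, -18, -9, 1, 13, 9, 0, 12, 10, 18]
sift down from index 4: already satisfies heap property
sift down from index 3:
  -16 vs smaller child -18 at index 6, swap → [-12, -14, -18, -10, -2, -16, -9, 1, 13, 9, 0, 12, 10, 18]
sift down from index 2: already satisfies heap property
sift down from index 1:
  -12 vs smaller child -18 at index 3, swap → [-18, -14, -12, -10, -2, -16, -9, 1, 13, 9, 0, 12, 10, 18]
  -12 vs smaller child -16 at index 6, swap → [-18, -14, -16, -10, -2, -12, -9, 1, 13, 9, 0, 12, 10, 18]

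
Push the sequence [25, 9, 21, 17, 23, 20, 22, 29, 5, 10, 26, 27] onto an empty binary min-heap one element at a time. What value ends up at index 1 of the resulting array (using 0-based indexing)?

Insert 25:
  append 25 at index 0 → [25] (no swap needed)
Insert 9:
  append 9 at index 1 → [25, 9]
  9 < parent 25 at index 0, swap → [9, 25]
Insert 21:
  append 21 at index 2 → [9, 25, 21] (no swap needed)
Insert 17:
  append 17 at index 3 → [9, 25, 21, 17]
  17 < parent 25 at index 1, swap → [9, 17, 21, 25]
Insert 23:
  append 23 at index 4 → [9, 17, 21, 25, 23] (no swap needed)
Insert 20:
  append 20 at index 5 → [9, 17, 21, 25, 23, 20]
  20 < parent 21 at index 2, swap → [9, 17, 20, 25, 23, 21]
Insert 22:
  append 22 at index 6 → [9, 17, 20, 25, 23, 21, 22] (no swap needed)
Insert 29:
  append 29 at index 7 → [9, 17, 20, 25, 23, 21, 22, 29] (no swap needed)
Insert 5:
  append 5 at index 8 → [9, 17, 20, 25, 23, 21, 22, 29, 5]
  5 < parent 25 at index 3, swap → [9, 17, 20, 5, 23, 21, 22, 29, 25]
  5 < parent 17 at index 1, swap → [9, 5, 20, 17, 23, 21, 22, 29, 25]
  5 < parent 9 at index 0, swap → [5, 9, 20, 17, 23, 21, 22, 29, 25]
Insert 10:
  append 10 at index 9 → [5, 9, 20, 17, 23, 21, 22, 29, 25, 10]
  10 < parent 23 at index 4, swap → [5, 9, 20, 17, 10, 21, 22, 29, 25, 23]
Insert 26:
  append 26 at index 10 → [5, 9, 20, 17, 10, 21, 22, 29, 25, 23, 26] (no swap needed)
Insert 27:
  append 27 at index 11 → [5, 9, 20, 17, 10, 21, 22, 29, 25, 23, 26, 27] (no swap needed)
resulting array: [5, 9, 20, 17, 10, 21, 22, 29, 25, 23, 26, 27]

9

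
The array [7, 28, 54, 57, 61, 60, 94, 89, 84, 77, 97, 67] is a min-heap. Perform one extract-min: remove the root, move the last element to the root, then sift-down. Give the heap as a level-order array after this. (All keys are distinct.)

remove root 7; move last element 67 to root → [67, 28, 54, 57, 61, 60, 94, 89, 84, 77, 97]
67 vs smaller child 28 at index 1, swap → [28, 67, 54, 57, 61, 60, 94, 89, 84, 77, 97]
67 vs smaller child 57 at index 3, swap → [28, 57, 54, 67, 61, 60, 94, 89, 84, 77, 97]

[28, 57, 54, 67, 61, 60, 94, 89, 84, 77, 97]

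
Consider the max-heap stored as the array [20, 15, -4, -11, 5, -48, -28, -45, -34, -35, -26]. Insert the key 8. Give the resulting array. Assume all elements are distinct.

append 8 at index 11 → [20, 15, -4, -11, 5, -48, -28, -45, -34, -35, -26, 8]
8 > parent -48 at index 5, swap → [20, 15, -4, -11, 5, 8, -28, -45, -34, -35, -26, -48]
8 > parent -4 at index 2, swap → [20, 15, 8, -11, 5, -4, -28, -45, -34, -35, -26, -48]

[20, 15, 8, -11, 5, -4, -28, -45, -34, -35, -26, -48]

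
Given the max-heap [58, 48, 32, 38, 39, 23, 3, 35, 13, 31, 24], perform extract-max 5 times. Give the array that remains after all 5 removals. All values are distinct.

[32, 31, 23, 24, 13, 3]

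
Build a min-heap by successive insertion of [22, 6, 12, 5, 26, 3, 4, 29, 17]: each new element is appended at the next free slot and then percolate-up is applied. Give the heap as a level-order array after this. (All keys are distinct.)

[3, 6, 4, 17, 26, 12, 5, 29, 22]

Insert 22:
  append 22 at index 0 → [22] (no swap needed)
Insert 6:
  append 6 at index 1 → [22, 6]
  6 < parent 22 at index 0, swap → [6, 22]
Insert 12:
  append 12 at index 2 → [6, 22, 12] (no swap needed)
Insert 5:
  append 5 at index 3 → [6, 22, 12, 5]
  5 < parent 22 at index 1, swap → [6, 5, 12, 22]
  5 < parent 6 at index 0, swap → [5, 6, 12, 22]
Insert 26:
  append 26 at index 4 → [5, 6, 12, 22, 26] (no swap needed)
Insert 3:
  append 3 at index 5 → [5, 6, 12, 22, 26, 3]
  3 < parent 12 at index 2, swap → [5, 6, 3, 22, 26, 12]
  3 < parent 5 at index 0, swap → [3, 6, 5, 22, 26, 12]
Insert 4:
  append 4 at index 6 → [3, 6, 5, 22, 26, 12, 4]
  4 < parent 5 at index 2, swap → [3, 6, 4, 22, 26, 12, 5]
Insert 29:
  append 29 at index 7 → [3, 6, 4, 22, 26, 12, 5, 29] (no swap needed)
Insert 17:
  append 17 at index 8 → [3, 6, 4, 22, 26, 12, 5, 29, 17]
  17 < parent 22 at index 3, swap → [3, 6, 4, 17, 26, 12, 5, 29, 22]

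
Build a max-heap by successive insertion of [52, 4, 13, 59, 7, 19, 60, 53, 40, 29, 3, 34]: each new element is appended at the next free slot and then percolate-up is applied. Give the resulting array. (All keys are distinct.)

[60, 53, 59, 52, 29, 34, 19, 4, 40, 7, 3, 13]

Insert 52:
  append 52 at index 0 → [52] (no swap needed)
Insert 4:
  append 4 at index 1 → [52, 4] (no swap needed)
Insert 13:
  append 13 at index 2 → [52, 4, 13] (no swap needed)
Insert 59:
  append 59 at index 3 → [52, 4, 13, 59]
  59 > parent 4 at index 1, swap → [52, 59, 13, 4]
  59 > parent 52 at index 0, swap → [59, 52, 13, 4]
Insert 7:
  append 7 at index 4 → [59, 52, 13, 4, 7] (no swap needed)
Insert 19:
  append 19 at index 5 → [59, 52, 13, 4, 7, 19]
  19 > parent 13 at index 2, swap → [59, 52, 19, 4, 7, 13]
Insert 60:
  append 60 at index 6 → [59, 52, 19, 4, 7, 13, 60]
  60 > parent 19 at index 2, swap → [59, 52, 60, 4, 7, 13, 19]
  60 > parent 59 at index 0, swap → [60, 52, 59, 4, 7, 13, 19]
Insert 53:
  append 53 at index 7 → [60, 52, 59, 4, 7, 13, 19, 53]
  53 > parent 4 at index 3, swap → [60, 52, 59, 53, 7, 13, 19, 4]
  53 > parent 52 at index 1, swap → [60, 53, 59, 52, 7, 13, 19, 4]
Insert 40:
  append 40 at index 8 → [60, 53, 59, 52, 7, 13, 19, 4, 40] (no swap needed)
Insert 29:
  append 29 at index 9 → [60, 53, 59, 52, 7, 13, 19, 4, 40, 29]
  29 > parent 7 at index 4, swap → [60, 53, 59, 52, 29, 13, 19, 4, 40, 7]
Insert 3:
  append 3 at index 10 → [60, 53, 59, 52, 29, 13, 19, 4, 40, 7, 3] (no swap needed)
Insert 34:
  append 34 at index 11 → [60, 53, 59, 52, 29, 13, 19, 4, 40, 7, 3, 34]
  34 > parent 13 at index 5, swap → [60, 53, 59, 52, 29, 34, 19, 4, 40, 7, 3, 13]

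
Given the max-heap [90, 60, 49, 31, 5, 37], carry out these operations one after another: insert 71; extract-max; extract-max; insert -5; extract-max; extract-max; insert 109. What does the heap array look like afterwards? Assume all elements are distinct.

[109, 37, -5, 5, 31]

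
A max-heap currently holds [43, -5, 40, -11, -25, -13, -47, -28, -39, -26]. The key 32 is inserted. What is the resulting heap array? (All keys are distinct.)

[43, 32, 40, -11, -5, -13, -47, -28, -39, -26, -25]

append 32 at index 10 → [43, -5, 40, -11, -25, -13, -47, -28, -39, -26, 32]
32 > parent -25 at index 4, swap → [43, -5, 40, -11, 32, -13, -47, -28, -39, -26, -25]
32 > parent -5 at index 1, swap → [43, 32, 40, -11, -5, -13, -47, -28, -39, -26, -25]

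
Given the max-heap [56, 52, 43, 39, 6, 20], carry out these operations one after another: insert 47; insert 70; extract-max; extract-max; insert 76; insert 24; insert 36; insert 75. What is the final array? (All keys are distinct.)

[76, 75, 52, 39, 43, 20, 47, 24, 36, 6]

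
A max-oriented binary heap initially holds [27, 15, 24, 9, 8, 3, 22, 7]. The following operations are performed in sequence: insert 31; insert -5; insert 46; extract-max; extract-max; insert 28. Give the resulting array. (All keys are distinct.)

[28, 27, 24, 9, 15, 3, 22, 7, -5, 8]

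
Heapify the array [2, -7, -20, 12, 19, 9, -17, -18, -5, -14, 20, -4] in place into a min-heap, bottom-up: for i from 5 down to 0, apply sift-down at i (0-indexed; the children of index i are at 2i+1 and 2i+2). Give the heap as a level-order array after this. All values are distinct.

sift down from index 5:
  9 vs only child -4 at index 11, swap → [2, -7, -20, 12, 19, -4, -17, -18, -5, -14, 20, 9]
sift down from index 4:
  19 vs smaller child -14 at index 9, swap → [2, -7, -20, 12, -14, -4, -17, -18, -5, 19, 20, 9]
sift down from index 3:
  12 vs smaller child -18 at index 7, swap → [2, -7, -20, -18, -14, -4, -17, 12, -5, 19, 20, 9]
sift down from index 2: already satisfies heap property
sift down from index 1:
  -7 vs smaller child -18 at index 3, swap → [2, -18, -20, -7, -14, -4, -17, 12, -5, 19, 20, 9]
sift down from index 0:
  2 vs smaller child -20 at index 2, swap → [-20, -18, 2, -7, -14, -4, -17, 12, -5, 19, 20, 9]
  2 vs smaller child -17 at index 6, swap → [-20, -18, -17, -7, -14, -4, 2, 12, -5, 19, 20, 9]

[-20, -18, -17, -7, -14, -4, 2, 12, -5, 19, 20, 9]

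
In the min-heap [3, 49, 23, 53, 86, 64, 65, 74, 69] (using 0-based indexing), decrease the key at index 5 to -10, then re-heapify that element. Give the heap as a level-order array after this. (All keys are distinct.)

[-10, 49, 3, 53, 86, 23, 65, 74, 69]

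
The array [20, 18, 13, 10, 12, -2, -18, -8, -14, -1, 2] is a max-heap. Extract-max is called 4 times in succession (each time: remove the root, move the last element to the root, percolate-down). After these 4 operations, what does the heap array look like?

[10, 2, -1, -8, -14, -2, -18]

extract-max #1 returns 20:
  remove root 20; move last element 2 to root → [2, 18, 13, 10, 12, -2, -18, -8, -14, -1]
  2 vs larger child 18 at index 1, swap → [18, 2, 13, 10, 12, -2, -18, -8, -14, -1]
  2 vs larger child 12 at index 4, swap → [18, 12, 13, 10, 2, -2, -18, -8, -14, -1]
extract-max #2 returns 18:
  remove root 18; move last element -1 to root → [-1, 12, 13, 10, 2, -2, -18, -8, -14]
  -1 vs larger child 13 at index 2, swap → [13, 12, -1, 10, 2, -2, -18, -8, -14]
extract-max #3 returns 13:
  remove root 13; move last element -14 to root → [-14, 12, -1, 10, 2, -2, -18, -8]
  -14 vs larger child 12 at index 1, swap → [12, -14, -1, 10, 2, -2, -18, -8]
  -14 vs larger child 10 at index 3, swap → [12, 10, -1, -14, 2, -2, -18, -8]
  -14 vs only child -8 at index 7, swap → [12, 10, -1, -8, 2, -2, -18, -14]
extract-max #4 returns 12:
  remove root 12; move last element -14 to root → [-14, 10, -1, -8, 2, -2, -18]
  -14 vs larger child 10 at index 1, swap → [10, -14, -1, -8, 2, -2, -18]
  -14 vs larger child 2 at index 4, swap → [10, 2, -1, -8, -14, -2, -18]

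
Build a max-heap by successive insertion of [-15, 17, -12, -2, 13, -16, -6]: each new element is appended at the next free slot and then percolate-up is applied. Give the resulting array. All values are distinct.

[17, 13, -6, -15, -2, -16, -12]

Insert -15:
  append -15 at index 0 → [-15] (no swap needed)
Insert 17:
  append 17 at index 1 → [-15, 17]
  17 > parent -15 at index 0, swap → [17, -15]
Insert -12:
  append -12 at index 2 → [17, -15, -12] (no swap needed)
Insert -2:
  append -2 at index 3 → [17, -15, -12, -2]
  -2 > parent -15 at index 1, swap → [17, -2, -12, -15]
Insert 13:
  append 13 at index 4 → [17, -2, -12, -15, 13]
  13 > parent -2 at index 1, swap → [17, 13, -12, -15, -2]
Insert -16:
  append -16 at index 5 → [17, 13, -12, -15, -2, -16] (no swap needed)
Insert -6:
  append -6 at index 6 → [17, 13, -12, -15, -2, -16, -6]
  -6 > parent -12 at index 2, swap → [17, 13, -6, -15, -2, -16, -12]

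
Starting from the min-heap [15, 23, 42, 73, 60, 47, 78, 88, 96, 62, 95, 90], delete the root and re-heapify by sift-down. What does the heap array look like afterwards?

[23, 60, 42, 73, 62, 47, 78, 88, 96, 90, 95]

remove root 15; move last element 90 to root → [90, 23, 42, 73, 60, 47, 78, 88, 96, 62, 95]
90 vs smaller child 23 at index 1, swap → [23, 90, 42, 73, 60, 47, 78, 88, 96, 62, 95]
90 vs smaller child 60 at index 4, swap → [23, 60, 42, 73, 90, 47, 78, 88, 96, 62, 95]
90 vs smaller child 62 at index 9, swap → [23, 60, 42, 73, 62, 47, 78, 88, 96, 90, 95]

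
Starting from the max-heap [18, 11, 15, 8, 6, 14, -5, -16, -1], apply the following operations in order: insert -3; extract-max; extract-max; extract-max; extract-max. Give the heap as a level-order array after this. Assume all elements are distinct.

[8, 6, -1, -16, -5, -3]

insert -3:
  append -3 at index 9 → [18, 11, 15, 8, 6, 14, -5, -16, -1, -3] (no swap needed)
extract-max → returns 18:
  remove root 18; move last element -3 to root → [-3, 11, 15, 8, 6, 14, -5, -16, -1]
  -3 vs larger child 15 at index 2, swap → [15, 11, -3, 8, 6, 14, -5, -16, -1]
  -3 vs larger child 14 at index 5, swap → [15, 11, 14, 8, 6, -3, -5, -16, -1]
extract-max → returns 15:
  remove root 15; move last element -1 to root → [-1, 11, 14, 8, 6, -3, -5, -16]
  -1 vs larger child 14 at index 2, swap → [14, 11, -1, 8, 6, -3, -5, -16]
extract-max → returns 14:
  remove root 14; move last element -16 to root → [-16, 11, -1, 8, 6, -3, -5]
  -16 vs larger child 11 at index 1, swap → [11, -16, -1, 8, 6, -3, -5]
  -16 vs larger child 8 at index 3, swap → [11, 8, -1, -16, 6, -3, -5]
extract-max → returns 11:
  remove root 11; move last element -5 to root → [-5, 8, -1, -16, 6, -3]
  -5 vs larger child 8 at index 1, swap → [8, -5, -1, -16, 6, -3]
  -5 vs larger child 6 at index 4, swap → [8, 6, -1, -16, -5, -3]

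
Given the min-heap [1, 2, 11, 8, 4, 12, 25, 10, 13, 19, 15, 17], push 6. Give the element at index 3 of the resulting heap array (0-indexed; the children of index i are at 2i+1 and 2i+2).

8

append 6 at index 12 → [1, 2, 11, 8, 4, 12, 25, 10, 13, 19, 15, 17, 6]
6 < parent 12 at index 5, swap → [1, 2, 11, 8, 4, 6, 25, 10, 13, 19, 15, 17, 12]
6 < parent 11 at index 2, swap → [1, 2, 6, 8, 4, 11, 25, 10, 13, 19, 15, 17, 12]
resulting array: [1, 2, 6, 8, 4, 11, 25, 10, 13, 19, 15, 17, 12]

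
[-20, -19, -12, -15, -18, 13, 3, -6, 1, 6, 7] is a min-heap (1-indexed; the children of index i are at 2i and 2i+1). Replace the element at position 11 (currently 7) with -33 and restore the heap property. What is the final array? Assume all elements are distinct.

set index 11 from 7 to -33 → [-20, -19, -12, -15, -18, 13, 3, -6, 1, 6, -33]
-33 < parent -18 at index 5, swap → [-20, -19, -12, -15, -33, 13, 3, -6, 1, 6, -18]
-33 < parent -19 at index 2, swap → [-20, -33, -12, -15, -19, 13, 3, -6, 1, 6, -18]
-33 < parent -20 at index 1, swap → [-33, -20, -12, -15, -19, 13, 3, -6, 1, 6, -18]

[-33, -20, -12, -15, -19, 13, 3, -6, 1, 6, -18]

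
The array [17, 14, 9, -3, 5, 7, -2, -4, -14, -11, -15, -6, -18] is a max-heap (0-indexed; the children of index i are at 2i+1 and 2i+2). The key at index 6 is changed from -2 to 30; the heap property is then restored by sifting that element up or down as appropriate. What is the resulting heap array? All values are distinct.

[30, 14, 17, -3, 5, 7, 9, -4, -14, -11, -15, -6, -18]

set index 6 from -2 to 30 → [17, 14, 9, -3, 5, 7, 30, -4, -14, -11, -15, -6, -18]
30 > parent 9 at index 2, swap → [17, 14, 30, -3, 5, 7, 9, -4, -14, -11, -15, -6, -18]
30 > parent 17 at index 0, swap → [30, 14, 17, -3, 5, 7, 9, -4, -14, -11, -15, -6, -18]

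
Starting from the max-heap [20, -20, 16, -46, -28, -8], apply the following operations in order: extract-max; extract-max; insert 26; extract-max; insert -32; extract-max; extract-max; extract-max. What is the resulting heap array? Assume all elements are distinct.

extract-max → returns 20:
  remove root 20; move last element -8 to root → [-8, -20, 16, -46, -28]
  -8 vs larger child 16 at index 2, swap → [16, -20, -8, -46, -28]
extract-max → returns 16:
  remove root 16; move last element -28 to root → [-28, -20, -8, -46]
  -28 vs larger child -8 at index 2, swap → [-8, -20, -28, -46]
insert 26:
  append 26 at index 4 → [-8, -20, -28, -46, 26]
  26 > parent -20 at index 1, swap → [-8, 26, -28, -46, -20]
  26 > parent -8 at index 0, swap → [26, -8, -28, -46, -20]
extract-max → returns 26:
  remove root 26; move last element -20 to root → [-20, -8, -28, -46]
  -20 vs larger child -8 at index 1, swap → [-8, -20, -28, -46]
insert -32:
  append -32 at index 4 → [-8, -20, -28, -46, -32] (no swap needed)
extract-max → returns -8:
  remove root -8; move last element -32 to root → [-32, -20, -28, -46]
  -32 vs larger child -20 at index 1, swap → [-20, -32, -28, -46]
extract-max → returns -20:
  remove root -20; move last element -46 to root → [-46, -32, -28]
  -46 vs larger child -28 at index 2, swap → [-28, -32, -46]
extract-max → returns -28:
  remove root -28; move last element -46 to root → [-46, -32]
  -46 vs only child -32 at index 1, swap → [-32, -46]

[-32, -46]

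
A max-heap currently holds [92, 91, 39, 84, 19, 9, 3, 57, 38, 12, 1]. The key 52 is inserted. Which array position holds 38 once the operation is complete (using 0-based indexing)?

append 52 at index 11 → [92, 91, 39, 84, 19, 9, 3, 57, 38, 12, 1, 52]
52 > parent 9 at index 5, swap → [92, 91, 39, 84, 19, 52, 3, 57, 38, 12, 1, 9]
52 > parent 39 at index 2, swap → [92, 91, 52, 84, 19, 39, 3, 57, 38, 12, 1, 9]
resulting array: [92, 91, 52, 84, 19, 39, 3, 57, 38, 12, 1, 9]

8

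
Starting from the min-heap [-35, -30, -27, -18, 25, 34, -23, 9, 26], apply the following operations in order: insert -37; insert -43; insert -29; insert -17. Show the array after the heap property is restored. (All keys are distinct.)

[-43, -37, -29, -18, -35, -27, -23, 9, 26, 25, -30, 34, -17]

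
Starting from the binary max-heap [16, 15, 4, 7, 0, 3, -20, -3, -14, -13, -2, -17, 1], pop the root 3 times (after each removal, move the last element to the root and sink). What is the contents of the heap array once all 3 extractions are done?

extract-max #1 returns 16:
  remove root 16; move last element 1 to root → [1, 15, 4, 7, 0, 3, -20, -3, -14, -13, -2, -17]
  1 vs larger child 15 at index 1, swap → [15, 1, 4, 7, 0, 3, -20, -3, -14, -13, -2, -17]
  1 vs larger child 7 at index 3, swap → [15, 7, 4, 1, 0, 3, -20, -3, -14, -13, -2, -17]
extract-max #2 returns 15:
  remove root 15; move last element -17 to root → [-17, 7, 4, 1, 0, 3, -20, -3, -14, -13, -2]
  -17 vs larger child 7 at index 1, swap → [7, -17, 4, 1, 0, 3, -20, -3, -14, -13, -2]
  -17 vs larger child 1 at index 3, swap → [7, 1, 4, -17, 0, 3, -20, -3, -14, -13, -2]
  -17 vs larger child -3 at index 7, swap → [7, 1, 4, -3, 0, 3, -20, -17, -14, -13, -2]
extract-max #3 returns 7:
  remove root 7; move last element -2 to root → [-2, 1, 4, -3, 0, 3, -20, -17, -14, -13]
  -2 vs larger child 4 at index 2, swap → [4, 1, -2, -3, 0, 3, -20, -17, -14, -13]
  -2 vs larger child 3 at index 5, swap → [4, 1, 3, -3, 0, -2, -20, -17, -14, -13]

[4, 1, 3, -3, 0, -2, -20, -17, -14, -13]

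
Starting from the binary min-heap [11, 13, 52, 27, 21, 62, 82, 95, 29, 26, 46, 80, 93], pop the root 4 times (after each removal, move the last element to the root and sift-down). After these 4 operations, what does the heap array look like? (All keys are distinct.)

[27, 29, 52, 80, 46, 62, 82, 95, 93]

extract-min #1 returns 11:
  remove root 11; move last element 93 to root → [93, 13, 52, 27, 21, 62, 82, 95, 29, 26, 46, 80]
  93 vs smaller child 13 at index 1, swap → [13, 93, 52, 27, 21, 62, 82, 95, 29, 26, 46, 80]
  93 vs smaller child 21 at index 4, swap → [13, 21, 52, 27, 93, 62, 82, 95, 29, 26, 46, 80]
  93 vs smaller child 26 at index 9, swap → [13, 21, 52, 27, 26, 62, 82, 95, 29, 93, 46, 80]
extract-min #2 returns 13:
  remove root 13; move last element 80 to root → [80, 21, 52, 27, 26, 62, 82, 95, 29, 93, 46]
  80 vs smaller child 21 at index 1, swap → [21, 80, 52, 27, 26, 62, 82, 95, 29, 93, 46]
  80 vs smaller child 26 at index 4, swap → [21, 26, 52, 27, 80, 62, 82, 95, 29, 93, 46]
  80 vs smaller child 46 at index 10, swap → [21, 26, 52, 27, 46, 62, 82, 95, 29, 93, 80]
extract-min #3 returns 21:
  remove root 21; move last element 80 to root → [80, 26, 52, 27, 46, 62, 82, 95, 29, 93]
  80 vs smaller child 26 at index 1, swap → [26, 80, 52, 27, 46, 62, 82, 95, 29, 93]
  80 vs smaller child 27 at index 3, swap → [26, 27, 52, 80, 46, 62, 82, 95, 29, 93]
  80 vs smaller child 29 at index 8, swap → [26, 27, 52, 29, 46, 62, 82, 95, 80, 93]
extract-min #4 returns 26:
  remove root 26; move last element 93 to root → [93, 27, 52, 29, 46, 62, 82, 95, 80]
  93 vs smaller child 27 at index 1, swap → [27, 93, 52, 29, 46, 62, 82, 95, 80]
  93 vs smaller child 29 at index 3, swap → [27, 29, 52, 93, 46, 62, 82, 95, 80]
  93 vs smaller child 80 at index 8, swap → [27, 29, 52, 80, 46, 62, 82, 95, 93]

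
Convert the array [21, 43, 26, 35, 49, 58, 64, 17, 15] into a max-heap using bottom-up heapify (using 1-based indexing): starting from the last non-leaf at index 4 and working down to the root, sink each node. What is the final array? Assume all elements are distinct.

sift down from index 4: already satisfies heap property
sift down from index 3:
  26 vs larger child 64 at index 7, swap → [21, 43, 64, 35, 49, 58, 26, 17, 15]
sift down from index 2:
  43 vs larger child 49 at index 5, swap → [21, 49, 64, 35, 43, 58, 26, 17, 15]
sift down from index 1:
  21 vs larger child 64 at index 3, swap → [64, 49, 21, 35, 43, 58, 26, 17, 15]
  21 vs larger child 58 at index 6, swap → [64, 49, 58, 35, 43, 21, 26, 17, 15]

[64, 49, 58, 35, 43, 21, 26, 17, 15]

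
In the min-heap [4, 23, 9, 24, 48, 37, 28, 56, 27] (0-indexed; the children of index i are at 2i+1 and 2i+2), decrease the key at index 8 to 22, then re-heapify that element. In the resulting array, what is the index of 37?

5

set index 8 from 27 to 22 → [4, 23, 9, 24, 48, 37, 28, 56, 22]
22 < parent 24 at index 3, swap → [4, 23, 9, 22, 48, 37, 28, 56, 24]
22 < parent 23 at index 1, swap → [4, 22, 9, 23, 48, 37, 28, 56, 24]
resulting array: [4, 22, 9, 23, 48, 37, 28, 56, 24]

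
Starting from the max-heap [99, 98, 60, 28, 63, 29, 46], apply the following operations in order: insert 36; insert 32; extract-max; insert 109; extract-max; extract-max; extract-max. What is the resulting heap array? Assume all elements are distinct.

[60, 36, 46, 28, 32, 29]

insert 36:
  append 36 at index 7 → [99, 98, 60, 28, 63, 29, 46, 36]
  36 > parent 28 at index 3, swap → [99, 98, 60, 36, 63, 29, 46, 28]
insert 32:
  append 32 at index 8 → [99, 98, 60, 36, 63, 29, 46, 28, 32] (no swap needed)
extract-max → returns 99:
  remove root 99; move last element 32 to root → [32, 98, 60, 36, 63, 29, 46, 28]
  32 vs larger child 98 at index 1, swap → [98, 32, 60, 36, 63, 29, 46, 28]
  32 vs larger child 63 at index 4, swap → [98, 63, 60, 36, 32, 29, 46, 28]
insert 109:
  append 109 at index 8 → [98, 63, 60, 36, 32, 29, 46, 28, 109]
  109 > parent 36 at index 3, swap → [98, 63, 60, 109, 32, 29, 46, 28, 36]
  109 > parent 63 at index 1, swap → [98, 109, 60, 63, 32, 29, 46, 28, 36]
  109 > parent 98 at index 0, swap → [109, 98, 60, 63, 32, 29, 46, 28, 36]
extract-max → returns 109:
  remove root 109; move last element 36 to root → [36, 98, 60, 63, 32, 29, 46, 28]
  36 vs larger child 98 at index 1, swap → [98, 36, 60, 63, 32, 29, 46, 28]
  36 vs larger child 63 at index 3, swap → [98, 63, 60, 36, 32, 29, 46, 28]
extract-max → returns 98:
  remove root 98; move last element 28 to root → [28, 63, 60, 36, 32, 29, 46]
  28 vs larger child 63 at index 1, swap → [63, 28, 60, 36, 32, 29, 46]
  28 vs larger child 36 at index 3, swap → [63, 36, 60, 28, 32, 29, 46]
extract-max → returns 63:
  remove root 63; move last element 46 to root → [46, 36, 60, 28, 32, 29]
  46 vs larger child 60 at index 2, swap → [60, 36, 46, 28, 32, 29]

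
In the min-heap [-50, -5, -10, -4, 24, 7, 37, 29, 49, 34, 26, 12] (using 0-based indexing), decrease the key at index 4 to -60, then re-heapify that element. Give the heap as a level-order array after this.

[-60, -50, -10, -4, -5, 7, 37, 29, 49, 34, 26, 12]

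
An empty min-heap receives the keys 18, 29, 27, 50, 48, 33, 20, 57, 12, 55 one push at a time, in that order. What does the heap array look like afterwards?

Insert 18:
  append 18 at index 0 → [18] (no swap needed)
Insert 29:
  append 29 at index 1 → [18, 29] (no swap needed)
Insert 27:
  append 27 at index 2 → [18, 29, 27] (no swap needed)
Insert 50:
  append 50 at index 3 → [18, 29, 27, 50] (no swap needed)
Insert 48:
  append 48 at index 4 → [18, 29, 27, 50, 48] (no swap needed)
Insert 33:
  append 33 at index 5 → [18, 29, 27, 50, 48, 33] (no swap needed)
Insert 20:
  append 20 at index 6 → [18, 29, 27, 50, 48, 33, 20]
  20 < parent 27 at index 2, swap → [18, 29, 20, 50, 48, 33, 27]
Insert 57:
  append 57 at index 7 → [18, 29, 20, 50, 48, 33, 27, 57] (no swap needed)
Insert 12:
  append 12 at index 8 → [18, 29, 20, 50, 48, 33, 27, 57, 12]
  12 < parent 50 at index 3, swap → [18, 29, 20, 12, 48, 33, 27, 57, 50]
  12 < parent 29 at index 1, swap → [18, 12, 20, 29, 48, 33, 27, 57, 50]
  12 < parent 18 at index 0, swap → [12, 18, 20, 29, 48, 33, 27, 57, 50]
Insert 55:
  append 55 at index 9 → [12, 18, 20, 29, 48, 33, 27, 57, 50, 55] (no swap needed)

[12, 18, 20, 29, 48, 33, 27, 57, 50, 55]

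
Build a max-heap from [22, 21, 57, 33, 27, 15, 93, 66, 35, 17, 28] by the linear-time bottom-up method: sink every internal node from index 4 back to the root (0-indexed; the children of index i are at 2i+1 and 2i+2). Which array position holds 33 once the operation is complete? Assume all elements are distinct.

7

sift down from index 4:
  27 vs larger child 28 at index 10, swap → [22, 21, 57, 33, 28, 15, 93, 66, 35, 17, 27]
sift down from index 3:
  33 vs larger child 66 at index 7, swap → [22, 21, 57, 66, 28, 15, 93, 33, 35, 17, 27]
sift down from index 2:
  57 vs larger child 93 at index 6, swap → [22, 21, 93, 66, 28, 15, 57, 33, 35, 17, 27]
sift down from index 1:
  21 vs larger child 66 at index 3, swap → [22, 66, 93, 21, 28, 15, 57, 33, 35, 17, 27]
  21 vs larger child 35 at index 8, swap → [22, 66, 93, 35, 28, 15, 57, 33, 21, 17, 27]
sift down from index 0:
  22 vs larger child 93 at index 2, swap → [93, 66, 22, 35, 28, 15, 57, 33, 21, 17, 27]
  22 vs larger child 57 at index 6, swap → [93, 66, 57, 35, 28, 15, 22, 33, 21, 17, 27]
resulting array: [93, 66, 57, 35, 28, 15, 22, 33, 21, 17, 27]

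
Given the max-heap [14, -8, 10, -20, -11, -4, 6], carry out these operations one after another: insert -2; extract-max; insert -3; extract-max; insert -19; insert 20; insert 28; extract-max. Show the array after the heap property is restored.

[20, 6, -4, -2, -11, -8, -20, -19, -3]

insert -2:
  append -2 at index 7 → [14, -8, 10, -20, -11, -4, 6, -2]
  -2 > parent -20 at index 3, swap → [14, -8, 10, -2, -11, -4, 6, -20]
  -2 > parent -8 at index 1, swap → [14, -2, 10, -8, -11, -4, 6, -20]
extract-max → returns 14:
  remove root 14; move last element -20 to root → [-20, -2, 10, -8, -11, -4, 6]
  -20 vs larger child 10 at index 2, swap → [10, -2, -20, -8, -11, -4, 6]
  -20 vs larger child 6 at index 6, swap → [10, -2, 6, -8, -11, -4, -20]
insert -3:
  append -3 at index 7 → [10, -2, 6, -8, -11, -4, -20, -3]
  -3 > parent -8 at index 3, swap → [10, -2, 6, -3, -11, -4, -20, -8]
extract-max → returns 10:
  remove root 10; move last element -8 to root → [-8, -2, 6, -3, -11, -4, -20]
  -8 vs larger child 6 at index 2, swap → [6, -2, -8, -3, -11, -4, -20]
  -8 vs larger child -4 at index 5, swap → [6, -2, -4, -3, -11, -8, -20]
insert -19:
  append -19 at index 7 → [6, -2, -4, -3, -11, -8, -20, -19] (no swap needed)
insert 20:
  append 20 at index 8 → [6, -2, -4, -3, -11, -8, -20, -19, 20]
  20 > parent -3 at index 3, swap → [6, -2, -4, 20, -11, -8, -20, -19, -3]
  20 > parent -2 at index 1, swap → [6, 20, -4, -2, -11, -8, -20, -19, -3]
  20 > parent 6 at index 0, swap → [20, 6, -4, -2, -11, -8, -20, -19, -3]
insert 28:
  append 28 at index 9 → [20, 6, -4, -2, -11, -8, -20, -19, -3, 28]
  28 > parent -11 at index 4, swap → [20, 6, -4, -2, 28, -8, -20, -19, -3, -11]
  28 > parent 6 at index 1, swap → [20, 28, -4, -2, 6, -8, -20, -19, -3, -11]
  28 > parent 20 at index 0, swap → [28, 20, -4, -2, 6, -8, -20, -19, -3, -11]
extract-max → returns 28:
  remove root 28; move last element -11 to root → [-11, 20, -4, -2, 6, -8, -20, -19, -3]
  -11 vs larger child 20 at index 1, swap → [20, -11, -4, -2, 6, -8, -20, -19, -3]
  -11 vs larger child 6 at index 4, swap → [20, 6, -4, -2, -11, -8, -20, -19, -3]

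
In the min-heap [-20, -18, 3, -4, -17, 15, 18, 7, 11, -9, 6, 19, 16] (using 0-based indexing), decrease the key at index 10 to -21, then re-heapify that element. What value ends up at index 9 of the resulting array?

-9

set index 10 from 6 to -21 → [-20, -18, 3, -4, -17, 15, 18, 7, 11, -9, -21, 19, 16]
-21 < parent -17 at index 4, swap → [-20, -18, 3, -4, -21, 15, 18, 7, 11, -9, -17, 19, 16]
-21 < parent -18 at index 1, swap → [-20, -21, 3, -4, -18, 15, 18, 7, 11, -9, -17, 19, 16]
-21 < parent -20 at index 0, swap → [-21, -20, 3, -4, -18, 15, 18, 7, 11, -9, -17, 19, 16]
resulting array: [-21, -20, 3, -4, -18, 15, 18, 7, 11, -9, -17, 19, 16]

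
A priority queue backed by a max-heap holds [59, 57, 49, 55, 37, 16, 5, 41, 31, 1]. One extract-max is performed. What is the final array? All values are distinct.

remove root 59; move last element 1 to root → [1, 57, 49, 55, 37, 16, 5, 41, 31]
1 vs larger child 57 at index 1, swap → [57, 1, 49, 55, 37, 16, 5, 41, 31]
1 vs larger child 55 at index 3, swap → [57, 55, 49, 1, 37, 16, 5, 41, 31]
1 vs larger child 41 at index 7, swap → [57, 55, 49, 41, 37, 16, 5, 1, 31]

[57, 55, 49, 41, 37, 16, 5, 1, 31]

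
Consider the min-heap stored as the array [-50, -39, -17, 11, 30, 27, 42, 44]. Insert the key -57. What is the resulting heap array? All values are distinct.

[-57, -50, -17, -39, 30, 27, 42, 44, 11]

append -57 at index 8 → [-50, -39, -17, 11, 30, 27, 42, 44, -57]
-57 < parent 11 at index 3, swap → [-50, -39, -17, -57, 30, 27, 42, 44, 11]
-57 < parent -39 at index 1, swap → [-50, -57, -17, -39, 30, 27, 42, 44, 11]
-57 < parent -50 at index 0, swap → [-57, -50, -17, -39, 30, 27, 42, 44, 11]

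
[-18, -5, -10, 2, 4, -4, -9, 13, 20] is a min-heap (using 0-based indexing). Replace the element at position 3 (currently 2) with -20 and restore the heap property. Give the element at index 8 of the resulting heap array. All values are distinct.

20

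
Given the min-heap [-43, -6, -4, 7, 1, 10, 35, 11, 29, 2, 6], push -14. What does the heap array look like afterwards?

[-43, -6, -14, 7, 1, -4, 35, 11, 29, 2, 6, 10]

append -14 at index 11 → [-43, -6, -4, 7, 1, 10, 35, 11, 29, 2, 6, -14]
-14 < parent 10 at index 5, swap → [-43, -6, -4, 7, 1, -14, 35, 11, 29, 2, 6, 10]
-14 < parent -4 at index 2, swap → [-43, -6, -14, 7, 1, -4, 35, 11, 29, 2, 6, 10]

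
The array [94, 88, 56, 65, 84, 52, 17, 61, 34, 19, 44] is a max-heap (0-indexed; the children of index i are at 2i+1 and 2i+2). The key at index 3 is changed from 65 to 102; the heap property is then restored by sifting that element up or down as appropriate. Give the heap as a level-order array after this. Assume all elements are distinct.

[102, 94, 56, 88, 84, 52, 17, 61, 34, 19, 44]

set index 3 from 65 to 102 → [94, 88, 56, 102, 84, 52, 17, 61, 34, 19, 44]
102 > parent 88 at index 1, swap → [94, 102, 56, 88, 84, 52, 17, 61, 34, 19, 44]
102 > parent 94 at index 0, swap → [102, 94, 56, 88, 84, 52, 17, 61, 34, 19, 44]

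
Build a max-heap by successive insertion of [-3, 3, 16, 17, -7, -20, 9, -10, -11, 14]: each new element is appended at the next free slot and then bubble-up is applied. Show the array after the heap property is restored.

Insert -3:
  append -3 at index 0 → [-3] (no swap needed)
Insert 3:
  append 3 at index 1 → [-3, 3]
  3 > parent -3 at index 0, swap → [3, -3]
Insert 16:
  append 16 at index 2 → [3, -3, 16]
  16 > parent 3 at index 0, swap → [16, -3, 3]
Insert 17:
  append 17 at index 3 → [16, -3, 3, 17]
  17 > parent -3 at index 1, swap → [16, 17, 3, -3]
  17 > parent 16 at index 0, swap → [17, 16, 3, -3]
Insert -7:
  append -7 at index 4 → [17, 16, 3, -3, -7] (no swap needed)
Insert -20:
  append -20 at index 5 → [17, 16, 3, -3, -7, -20] (no swap needed)
Insert 9:
  append 9 at index 6 → [17, 16, 3, -3, -7, -20, 9]
  9 > parent 3 at index 2, swap → [17, 16, 9, -3, -7, -20, 3]
Insert -10:
  append -10 at index 7 → [17, 16, 9, -3, -7, -20, 3, -10] (no swap needed)
Insert -11:
  append -11 at index 8 → [17, 16, 9, -3, -7, -20, 3, -10, -11] (no swap needed)
Insert 14:
  append 14 at index 9 → [17, 16, 9, -3, -7, -20, 3, -10, -11, 14]
  14 > parent -7 at index 4, swap → [17, 16, 9, -3, 14, -20, 3, -10, -11, -7]

[17, 16, 9, -3, 14, -20, 3, -10, -11, -7]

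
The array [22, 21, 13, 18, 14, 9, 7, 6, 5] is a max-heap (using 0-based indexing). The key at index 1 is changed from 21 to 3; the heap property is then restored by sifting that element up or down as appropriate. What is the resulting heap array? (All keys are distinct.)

set index 1 from 21 to 3 → [22, 3, 13, 18, 14, 9, 7, 6, 5]
3 vs larger child 18 at index 3, swap → [22, 18, 13, 3, 14, 9, 7, 6, 5]
3 vs larger child 6 at index 7, swap → [22, 18, 13, 6, 14, 9, 7, 3, 5]

[22, 18, 13, 6, 14, 9, 7, 3, 5]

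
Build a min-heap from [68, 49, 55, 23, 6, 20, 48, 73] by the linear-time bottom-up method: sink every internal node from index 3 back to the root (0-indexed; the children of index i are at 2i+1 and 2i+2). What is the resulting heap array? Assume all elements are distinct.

[6, 23, 20, 68, 49, 55, 48, 73]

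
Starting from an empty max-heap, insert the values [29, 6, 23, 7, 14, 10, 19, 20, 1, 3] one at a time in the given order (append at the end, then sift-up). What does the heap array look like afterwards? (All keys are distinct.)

[29, 20, 23, 14, 7, 10, 19, 6, 1, 3]

Insert 29:
  append 29 at index 0 → [29] (no swap needed)
Insert 6:
  append 6 at index 1 → [29, 6] (no swap needed)
Insert 23:
  append 23 at index 2 → [29, 6, 23] (no swap needed)
Insert 7:
  append 7 at index 3 → [29, 6, 23, 7]
  7 > parent 6 at index 1, swap → [29, 7, 23, 6]
Insert 14:
  append 14 at index 4 → [29, 7, 23, 6, 14]
  14 > parent 7 at index 1, swap → [29, 14, 23, 6, 7]
Insert 10:
  append 10 at index 5 → [29, 14, 23, 6, 7, 10] (no swap needed)
Insert 19:
  append 19 at index 6 → [29, 14, 23, 6, 7, 10, 19] (no swap needed)
Insert 20:
  append 20 at index 7 → [29, 14, 23, 6, 7, 10, 19, 20]
  20 > parent 6 at index 3, swap → [29, 14, 23, 20, 7, 10, 19, 6]
  20 > parent 14 at index 1, swap → [29, 20, 23, 14, 7, 10, 19, 6]
Insert 1:
  append 1 at index 8 → [29, 20, 23, 14, 7, 10, 19, 6, 1] (no swap needed)
Insert 3:
  append 3 at index 9 → [29, 20, 23, 14, 7, 10, 19, 6, 1, 3] (no swap needed)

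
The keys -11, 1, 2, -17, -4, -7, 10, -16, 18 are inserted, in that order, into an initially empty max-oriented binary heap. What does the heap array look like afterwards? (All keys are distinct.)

Insert -11:
  append -11 at index 0 → [-11] (no swap needed)
Insert 1:
  append 1 at index 1 → [-11, 1]
  1 > parent -11 at index 0, swap → [1, -11]
Insert 2:
  append 2 at index 2 → [1, -11, 2]
  2 > parent 1 at index 0, swap → [2, -11, 1]
Insert -17:
  append -17 at index 3 → [2, -11, 1, -17] (no swap needed)
Insert -4:
  append -4 at index 4 → [2, -11, 1, -17, -4]
  -4 > parent -11 at index 1, swap → [2, -4, 1, -17, -11]
Insert -7:
  append -7 at index 5 → [2, -4, 1, -17, -11, -7] (no swap needed)
Insert 10:
  append 10 at index 6 → [2, -4, 1, -17, -11, -7, 10]
  10 > parent 1 at index 2, swap → [2, -4, 10, -17, -11, -7, 1]
  10 > parent 2 at index 0, swap → [10, -4, 2, -17, -11, -7, 1]
Insert -16:
  append -16 at index 7 → [10, -4, 2, -17, -11, -7, 1, -16]
  -16 > parent -17 at index 3, swap → [10, -4, 2, -16, -11, -7, 1, -17]
Insert 18:
  append 18 at index 8 → [10, -4, 2, -16, -11, -7, 1, -17, 18]
  18 > parent -16 at index 3, swap → [10, -4, 2, 18, -11, -7, 1, -17, -16]
  18 > parent -4 at index 1, swap → [10, 18, 2, -4, -11, -7, 1, -17, -16]
  18 > parent 10 at index 0, swap → [18, 10, 2, -4, -11, -7, 1, -17, -16]

[18, 10, 2, -4, -11, -7, 1, -17, -16]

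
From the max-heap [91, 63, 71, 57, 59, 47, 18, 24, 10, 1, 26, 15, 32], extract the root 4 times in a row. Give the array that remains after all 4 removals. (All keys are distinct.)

[57, 26, 47, 24, 1, 32, 18, 15, 10]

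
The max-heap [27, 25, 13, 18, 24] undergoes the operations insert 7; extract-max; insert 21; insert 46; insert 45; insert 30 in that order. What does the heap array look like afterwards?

[46, 45, 25, 30, 7, 13, 21, 18, 24]

insert 7:
  append 7 at index 5 → [27, 25, 13, 18, 24, 7] (no swap needed)
extract-max → returns 27:
  remove root 27; move last element 7 to root → [7, 25, 13, 18, 24]
  7 vs larger child 25 at index 1, swap → [25, 7, 13, 18, 24]
  7 vs larger child 24 at index 4, swap → [25, 24, 13, 18, 7]
insert 21:
  append 21 at index 5 → [25, 24, 13, 18, 7, 21]
  21 > parent 13 at index 2, swap → [25, 24, 21, 18, 7, 13]
insert 46:
  append 46 at index 6 → [25, 24, 21, 18, 7, 13, 46]
  46 > parent 21 at index 2, swap → [25, 24, 46, 18, 7, 13, 21]
  46 > parent 25 at index 0, swap → [46, 24, 25, 18, 7, 13, 21]
insert 45:
  append 45 at index 7 → [46, 24, 25, 18, 7, 13, 21, 45]
  45 > parent 18 at index 3, swap → [46, 24, 25, 45, 7, 13, 21, 18]
  45 > parent 24 at index 1, swap → [46, 45, 25, 24, 7, 13, 21, 18]
insert 30:
  append 30 at index 8 → [46, 45, 25, 24, 7, 13, 21, 18, 30]
  30 > parent 24 at index 3, swap → [46, 45, 25, 30, 7, 13, 21, 18, 24]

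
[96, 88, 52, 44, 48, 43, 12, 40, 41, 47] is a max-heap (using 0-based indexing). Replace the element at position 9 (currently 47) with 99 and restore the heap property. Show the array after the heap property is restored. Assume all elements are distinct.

[99, 96, 52, 44, 88, 43, 12, 40, 41, 48]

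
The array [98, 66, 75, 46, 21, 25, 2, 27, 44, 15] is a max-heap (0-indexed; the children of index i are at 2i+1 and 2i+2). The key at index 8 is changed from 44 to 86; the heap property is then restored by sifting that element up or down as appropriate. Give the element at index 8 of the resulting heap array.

46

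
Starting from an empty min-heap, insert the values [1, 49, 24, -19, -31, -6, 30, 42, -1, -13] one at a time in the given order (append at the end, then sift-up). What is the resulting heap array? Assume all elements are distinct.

[-31, -19, -6, -1, -13, 24, 30, 49, 42, 1]

Insert 1:
  append 1 at index 0 → [1] (no swap needed)
Insert 49:
  append 49 at index 1 → [1, 49] (no swap needed)
Insert 24:
  append 24 at index 2 → [1, 49, 24] (no swap needed)
Insert -19:
  append -19 at index 3 → [1, 49, 24, -19]
  -19 < parent 49 at index 1, swap → [1, -19, 24, 49]
  -19 < parent 1 at index 0, swap → [-19, 1, 24, 49]
Insert -31:
  append -31 at index 4 → [-19, 1, 24, 49, -31]
  -31 < parent 1 at index 1, swap → [-19, -31, 24, 49, 1]
  -31 < parent -19 at index 0, swap → [-31, -19, 24, 49, 1]
Insert -6:
  append -6 at index 5 → [-31, -19, 24, 49, 1, -6]
  -6 < parent 24 at index 2, swap → [-31, -19, -6, 49, 1, 24]
Insert 30:
  append 30 at index 6 → [-31, -19, -6, 49, 1, 24, 30] (no swap needed)
Insert 42:
  append 42 at index 7 → [-31, -19, -6, 49, 1, 24, 30, 42]
  42 < parent 49 at index 3, swap → [-31, -19, -6, 42, 1, 24, 30, 49]
Insert -1:
  append -1 at index 8 → [-31, -19, -6, 42, 1, 24, 30, 49, -1]
  -1 < parent 42 at index 3, swap → [-31, -19, -6, -1, 1, 24, 30, 49, 42]
Insert -13:
  append -13 at index 9 → [-31, -19, -6, -1, 1, 24, 30, 49, 42, -13]
  -13 < parent 1 at index 4, swap → [-31, -19, -6, -1, -13, 24, 30, 49, 42, 1]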